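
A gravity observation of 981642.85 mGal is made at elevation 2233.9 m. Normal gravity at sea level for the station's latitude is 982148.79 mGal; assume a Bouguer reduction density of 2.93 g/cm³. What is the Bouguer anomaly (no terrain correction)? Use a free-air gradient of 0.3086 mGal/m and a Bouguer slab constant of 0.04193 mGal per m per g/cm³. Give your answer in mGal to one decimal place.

Free-air correction = 0.3086 × 2233.9 = 689.38 mGal
Free-air anomaly = 981642.85 − 982148.79 + (689.38) = 183.44 mGal
Bouguer slab correction = 0.04193 × 2.93 × 2233.9 = 274.45 mGal
Simple Bouguer anomaly = 183.44 − (274.45) = -91.01 mGal

-91.0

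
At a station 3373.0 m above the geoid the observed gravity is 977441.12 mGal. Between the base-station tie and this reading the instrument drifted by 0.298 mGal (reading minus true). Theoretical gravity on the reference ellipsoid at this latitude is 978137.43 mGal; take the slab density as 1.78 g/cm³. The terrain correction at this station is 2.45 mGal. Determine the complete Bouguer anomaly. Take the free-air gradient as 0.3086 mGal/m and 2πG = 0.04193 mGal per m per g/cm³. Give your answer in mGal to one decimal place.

Drift-corrected reading = 977441.12 − (0.298) = 977440.822 mGal
Free-air correction = 0.3086 × 3373.0 = 1040.91 mGal
Free-air anomaly = 977440.822 − 978137.43 + (1040.91) = 344.302 mGal
Bouguer slab correction = 0.04193 × 1.78 × 3373.0 = 251.75 mGal
Simple Bouguer anomaly = 344.302 − (251.75) = 92.552 mGal
Complete Bouguer anomaly = 92.552 + 2.45 = 95.002 mGal

95.0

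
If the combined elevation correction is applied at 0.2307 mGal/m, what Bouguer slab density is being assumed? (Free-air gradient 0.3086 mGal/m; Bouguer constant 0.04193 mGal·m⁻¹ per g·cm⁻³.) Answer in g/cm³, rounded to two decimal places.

0.2307 = 0.3086 − 0.04193 × ρ
ρ = (0.3086 − 0.2307) / 0.04193 = 1.86 g/cm³

1.86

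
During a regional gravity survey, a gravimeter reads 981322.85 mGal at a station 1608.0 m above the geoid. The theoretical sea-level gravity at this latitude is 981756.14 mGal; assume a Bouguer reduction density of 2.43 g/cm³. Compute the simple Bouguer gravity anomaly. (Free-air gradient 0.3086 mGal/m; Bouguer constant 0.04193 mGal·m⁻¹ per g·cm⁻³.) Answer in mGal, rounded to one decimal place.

Free-air correction = 0.3086 × 1608.0 = 496.23 mGal
Free-air anomaly = 981322.85 − 981756.14 + (496.23) = 62.94 mGal
Bouguer slab correction = 0.04193 × 2.43 × 1608.0 = 163.84 mGal
Simple Bouguer anomaly = 62.94 − (163.84) = -100.90 mGal

-100.9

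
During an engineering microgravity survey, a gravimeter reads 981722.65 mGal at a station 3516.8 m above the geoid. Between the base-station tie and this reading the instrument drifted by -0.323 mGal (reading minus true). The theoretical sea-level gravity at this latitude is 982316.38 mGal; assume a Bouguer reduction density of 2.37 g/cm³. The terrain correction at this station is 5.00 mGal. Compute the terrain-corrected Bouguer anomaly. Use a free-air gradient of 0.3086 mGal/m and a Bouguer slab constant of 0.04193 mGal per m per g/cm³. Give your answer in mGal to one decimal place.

Drift-corrected reading = 981722.65 − (-0.323) = 981722.973 mGal
Free-air correction = 0.3086 × 3516.8 = 1085.28 mGal
Free-air anomaly = 981722.973 − 982316.38 + (1085.28) = 491.873 mGal
Bouguer slab correction = 0.04193 × 2.37 × 3516.8 = 349.48 mGal
Simple Bouguer anomaly = 491.873 − (349.48) = 142.393 mGal
Complete Bouguer anomaly = 142.393 + 5.00 = 147.393 mGal

147.4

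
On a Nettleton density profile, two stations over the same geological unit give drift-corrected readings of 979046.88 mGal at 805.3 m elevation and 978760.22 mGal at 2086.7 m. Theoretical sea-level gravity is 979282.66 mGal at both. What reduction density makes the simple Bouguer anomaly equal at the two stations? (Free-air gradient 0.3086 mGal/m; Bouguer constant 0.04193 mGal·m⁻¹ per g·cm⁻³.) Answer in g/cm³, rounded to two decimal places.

Δg_obs = 978760.22 − 979046.88 = -286.66 mGal over Δh = 2086.7 − 805.3 = 1281.4 m
Equal Bouguer anomalies ⇒ Δg_obs + (0.3086 − 0.04193ρ)·Δh = 0
0.3086 − 0.04193ρ = −Δg_obs/Δh = 0.22371
ρ = (0.3086 − 0.22371) / 0.04193 = 2.02 g/cm³

2.02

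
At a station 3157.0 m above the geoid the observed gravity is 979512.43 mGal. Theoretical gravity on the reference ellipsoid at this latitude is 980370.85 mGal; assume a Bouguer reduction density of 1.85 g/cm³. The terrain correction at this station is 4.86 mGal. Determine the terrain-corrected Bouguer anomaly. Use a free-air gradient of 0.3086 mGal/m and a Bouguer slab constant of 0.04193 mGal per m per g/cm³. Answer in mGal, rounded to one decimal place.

Free-air correction = 0.3086 × 3157.0 = 974.25 mGal
Free-air anomaly = 979512.43 − 980370.85 + (974.25) = 115.83 mGal
Bouguer slab correction = 0.04193 × 1.85 × 3157.0 = 244.89 mGal
Simple Bouguer anomaly = 115.83 − (244.89) = -129.06 mGal
Complete Bouguer anomaly = -129.06 + 4.86 = -124.20 mGal

-124.2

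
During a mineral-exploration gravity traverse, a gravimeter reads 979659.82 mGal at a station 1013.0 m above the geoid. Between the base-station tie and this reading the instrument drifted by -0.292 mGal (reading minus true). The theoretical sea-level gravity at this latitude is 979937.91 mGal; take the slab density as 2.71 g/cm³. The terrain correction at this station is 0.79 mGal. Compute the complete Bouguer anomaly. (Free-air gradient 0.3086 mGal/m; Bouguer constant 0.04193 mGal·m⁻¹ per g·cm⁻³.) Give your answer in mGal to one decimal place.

-79.5

Drift-corrected reading = 979659.82 − (-0.292) = 979660.112 mGal
Free-air correction = 0.3086 × 1013.0 = 312.61 mGal
Free-air anomaly = 979660.112 − 979937.91 + (312.61) = 34.812 mGal
Bouguer slab correction = 0.04193 × 2.71 × 1013.0 = 115.11 mGal
Simple Bouguer anomaly = 34.812 − (115.11) = -80.298 mGal
Complete Bouguer anomaly = -80.298 + 0.79 = -79.508 mGal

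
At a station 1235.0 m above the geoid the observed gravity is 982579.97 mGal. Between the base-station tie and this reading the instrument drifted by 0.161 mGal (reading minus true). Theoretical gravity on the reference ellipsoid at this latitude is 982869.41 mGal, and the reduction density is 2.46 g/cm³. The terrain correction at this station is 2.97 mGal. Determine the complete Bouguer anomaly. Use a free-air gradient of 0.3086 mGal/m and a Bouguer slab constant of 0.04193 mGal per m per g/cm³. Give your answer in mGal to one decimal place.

Drift-corrected reading = 982579.97 − (0.161) = 982579.809 mGal
Free-air correction = 0.3086 × 1235.0 = 381.12 mGal
Free-air anomaly = 982579.809 − 982869.41 + (381.12) = 91.519 mGal
Bouguer slab correction = 0.04193 × 2.46 × 1235.0 = 127.39 mGal
Simple Bouguer anomaly = 91.519 − (127.39) = -35.871 mGal
Complete Bouguer anomaly = -35.871 + 2.97 = -32.901 mGal

-32.9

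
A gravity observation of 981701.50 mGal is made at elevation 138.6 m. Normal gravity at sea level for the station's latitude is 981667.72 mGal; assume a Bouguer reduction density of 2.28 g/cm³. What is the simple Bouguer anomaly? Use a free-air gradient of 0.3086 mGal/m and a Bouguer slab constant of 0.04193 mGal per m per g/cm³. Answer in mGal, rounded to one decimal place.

Free-air correction = 0.3086 × 138.6 = 42.77 mGal
Free-air anomaly = 981701.50 − 981667.72 + (42.77) = 76.55 mGal
Bouguer slab correction = 0.04193 × 2.28 × 138.6 = 13.25 mGal
Simple Bouguer anomaly = 76.55 − (13.25) = 63.30 mGal

63.3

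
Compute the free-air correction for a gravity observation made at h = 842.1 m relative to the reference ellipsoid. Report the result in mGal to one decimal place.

259.9

Free-air correction = 0.3086 × 842.1 = 259.9 mGal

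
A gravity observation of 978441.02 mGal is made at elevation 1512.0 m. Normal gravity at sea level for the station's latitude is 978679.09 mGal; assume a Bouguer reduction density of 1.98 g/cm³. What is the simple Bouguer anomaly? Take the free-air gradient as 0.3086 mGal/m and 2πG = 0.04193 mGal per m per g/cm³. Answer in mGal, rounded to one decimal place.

103.0

Free-air correction = 0.3086 × 1512.0 = 466.60 mGal
Free-air anomaly = 978441.02 − 978679.09 + (466.60) = 228.53 mGal
Bouguer slab correction = 0.04193 × 1.98 × 1512.0 = 125.53 mGal
Simple Bouguer anomaly = 228.53 − (125.53) = 103.00 mGal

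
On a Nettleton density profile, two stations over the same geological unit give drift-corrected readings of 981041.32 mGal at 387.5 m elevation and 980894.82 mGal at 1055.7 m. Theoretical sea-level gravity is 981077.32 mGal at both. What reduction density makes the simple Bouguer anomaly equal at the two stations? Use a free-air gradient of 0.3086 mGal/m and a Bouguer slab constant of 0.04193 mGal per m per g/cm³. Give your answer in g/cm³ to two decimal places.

2.13

Δg_obs = 980894.82 − 981041.32 = -146.50 mGal over Δh = 1055.7 − 387.5 = 668.2 m
Equal Bouguer anomalies ⇒ Δg_obs + (0.3086 − 0.04193ρ)·Δh = 0
0.3086 − 0.04193ρ = −Δg_obs/Δh = 0.21925
ρ = (0.3086 − 0.21925) / 0.04193 = 2.13 g/cm³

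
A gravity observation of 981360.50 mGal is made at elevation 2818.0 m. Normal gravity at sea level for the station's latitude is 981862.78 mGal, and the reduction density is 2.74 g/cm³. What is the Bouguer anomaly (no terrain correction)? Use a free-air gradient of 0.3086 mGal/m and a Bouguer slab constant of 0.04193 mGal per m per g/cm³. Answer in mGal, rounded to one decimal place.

Free-air correction = 0.3086 × 2818.0 = 869.63 mGal
Free-air anomaly = 981360.50 − 981862.78 + (869.63) = 367.35 mGal
Bouguer slab correction = 0.04193 × 2.74 × 2818.0 = 323.75 mGal
Simple Bouguer anomaly = 367.35 − (323.75) = 43.60 mGal

43.6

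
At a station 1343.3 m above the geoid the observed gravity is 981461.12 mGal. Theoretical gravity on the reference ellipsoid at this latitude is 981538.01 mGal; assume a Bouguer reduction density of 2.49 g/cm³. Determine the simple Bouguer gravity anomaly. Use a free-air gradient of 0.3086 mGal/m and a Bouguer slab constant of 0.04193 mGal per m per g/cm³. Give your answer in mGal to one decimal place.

Free-air correction = 0.3086 × 1343.3 = 414.54 mGal
Free-air anomaly = 981461.12 − 981538.01 + (414.54) = 337.65 mGal
Bouguer slab correction = 0.04193 × 2.49 × 1343.3 = 140.25 mGal
Simple Bouguer anomaly = 337.65 − (140.25) = 197.40 mGal

197.4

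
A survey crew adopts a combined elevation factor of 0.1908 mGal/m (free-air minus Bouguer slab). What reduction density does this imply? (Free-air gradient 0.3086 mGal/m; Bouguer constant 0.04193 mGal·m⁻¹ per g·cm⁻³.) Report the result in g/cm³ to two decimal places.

0.1908 = 0.3086 − 0.04193 × ρ
ρ = (0.3086 − 0.1908) / 0.04193 = 2.81 g/cm³

2.81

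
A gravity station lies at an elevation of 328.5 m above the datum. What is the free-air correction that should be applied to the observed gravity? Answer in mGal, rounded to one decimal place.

101.4

Free-air correction = 0.3086 × 328.5 = 101.4 mGal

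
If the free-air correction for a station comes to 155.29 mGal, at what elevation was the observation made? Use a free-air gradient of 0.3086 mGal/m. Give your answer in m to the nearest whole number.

h = 155.29 / 0.3086 = 503.21 m

503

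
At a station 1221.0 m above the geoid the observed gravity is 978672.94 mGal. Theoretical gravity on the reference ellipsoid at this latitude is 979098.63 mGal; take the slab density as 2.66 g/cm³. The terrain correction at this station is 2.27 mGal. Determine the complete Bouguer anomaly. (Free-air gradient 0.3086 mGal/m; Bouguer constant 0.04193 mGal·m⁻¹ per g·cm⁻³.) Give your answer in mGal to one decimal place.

Free-air correction = 0.3086 × 1221.0 = 376.80 mGal
Free-air anomaly = 978672.94 − 979098.63 + (376.80) = -48.89 mGal
Bouguer slab correction = 0.04193 × 2.66 × 1221.0 = 136.18 mGal
Simple Bouguer anomaly = -48.89 − (136.18) = -185.07 mGal
Complete Bouguer anomaly = -185.07 + 2.27 = -182.80 mGal

-182.8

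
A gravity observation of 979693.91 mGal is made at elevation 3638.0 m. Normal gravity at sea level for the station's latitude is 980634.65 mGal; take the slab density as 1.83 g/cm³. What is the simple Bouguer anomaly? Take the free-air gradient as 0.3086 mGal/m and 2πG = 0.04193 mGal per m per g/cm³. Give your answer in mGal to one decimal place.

Free-air correction = 0.3086 × 3638.0 = 1122.69 mGal
Free-air anomaly = 979693.91 − 980634.65 + (1122.69) = 181.95 mGal
Bouguer slab correction = 0.04193 × 1.83 × 3638.0 = 279.15 mGal
Simple Bouguer anomaly = 181.95 − (279.15) = -97.20 mGal

-97.2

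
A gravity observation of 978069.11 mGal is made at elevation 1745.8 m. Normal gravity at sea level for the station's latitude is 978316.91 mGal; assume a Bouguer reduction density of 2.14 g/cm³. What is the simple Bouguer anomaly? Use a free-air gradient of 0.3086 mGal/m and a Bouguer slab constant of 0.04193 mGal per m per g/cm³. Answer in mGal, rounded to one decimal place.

Free-air correction = 0.3086 × 1745.8 = 538.75 mGal
Free-air anomaly = 978069.11 − 978316.91 + (538.75) = 290.95 mGal
Bouguer slab correction = 0.04193 × 2.14 × 1745.8 = 156.65 mGal
Simple Bouguer anomaly = 290.95 − (156.65) = 134.30 mGal

134.3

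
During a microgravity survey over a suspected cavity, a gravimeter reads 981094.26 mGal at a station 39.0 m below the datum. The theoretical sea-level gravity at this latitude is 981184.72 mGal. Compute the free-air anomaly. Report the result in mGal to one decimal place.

Free-air correction = 0.3086 × -39.0 = -12.04 mGal
Free-air anomaly = 981094.26 − 981184.72 + (-12.04) = -102.50 mGal

-102.5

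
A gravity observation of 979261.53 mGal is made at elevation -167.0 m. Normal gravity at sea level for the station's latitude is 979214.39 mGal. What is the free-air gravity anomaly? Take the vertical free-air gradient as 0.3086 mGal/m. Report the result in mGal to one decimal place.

-4.4

Free-air correction = 0.3086 × -167.0 = -51.54 mGal
Free-air anomaly = 979261.53 − 979214.39 + (-51.54) = -4.40 mGal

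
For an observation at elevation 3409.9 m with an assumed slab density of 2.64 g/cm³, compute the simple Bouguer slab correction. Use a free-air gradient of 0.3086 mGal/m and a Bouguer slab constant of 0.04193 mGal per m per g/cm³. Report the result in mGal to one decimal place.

377.5

Bouguer slab correction = 0.04193 × 2.64 × 3409.9 = 377.5 mGal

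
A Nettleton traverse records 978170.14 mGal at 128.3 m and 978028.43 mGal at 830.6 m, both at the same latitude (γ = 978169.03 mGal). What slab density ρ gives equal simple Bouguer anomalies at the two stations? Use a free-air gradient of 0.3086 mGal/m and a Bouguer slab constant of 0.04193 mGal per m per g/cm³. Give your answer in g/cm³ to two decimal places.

2.55

Δg_obs = 978028.43 − 978170.14 = -141.71 mGal over Δh = 830.6 − 128.3 = 702.3 m
Equal Bouguer anomalies ⇒ Δg_obs + (0.3086 − 0.04193ρ)·Δh = 0
0.3086 − 0.04193ρ = −Δg_obs/Δh = 0.20178
ρ = (0.3086 − 0.20178) / 0.04193 = 2.55 g/cm³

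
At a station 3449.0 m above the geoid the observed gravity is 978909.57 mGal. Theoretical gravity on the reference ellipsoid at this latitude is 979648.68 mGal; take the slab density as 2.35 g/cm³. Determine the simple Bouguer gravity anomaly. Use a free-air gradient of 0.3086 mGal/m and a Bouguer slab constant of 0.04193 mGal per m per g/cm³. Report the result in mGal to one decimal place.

Free-air correction = 0.3086 × 3449.0 = 1064.36 mGal
Free-air anomaly = 978909.57 − 979648.68 + (1064.36) = 325.25 mGal
Bouguer slab correction = 0.04193 × 2.35 × 3449.0 = 339.85 mGal
Simple Bouguer anomaly = 325.25 − (339.85) = -14.60 mGal

-14.6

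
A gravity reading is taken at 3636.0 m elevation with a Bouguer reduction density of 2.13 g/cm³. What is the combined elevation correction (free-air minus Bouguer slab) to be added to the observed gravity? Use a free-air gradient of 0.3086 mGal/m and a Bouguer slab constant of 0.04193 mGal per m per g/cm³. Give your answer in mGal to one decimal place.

797.3

Combined gradient = 0.3086 − 0.04193 × 2.13 = 0.2192891 mGal/m
Combined elevation correction = 0.2192891 × 3636.0 = 797.3 mGal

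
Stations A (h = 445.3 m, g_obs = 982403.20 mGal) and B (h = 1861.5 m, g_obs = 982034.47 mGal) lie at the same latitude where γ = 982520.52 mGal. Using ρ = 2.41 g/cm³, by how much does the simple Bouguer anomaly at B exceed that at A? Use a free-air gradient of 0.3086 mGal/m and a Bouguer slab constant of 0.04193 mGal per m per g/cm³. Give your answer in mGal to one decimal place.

Δg_SB(A) = 982403.20 − 982520.52 + 0.3086×445.3 − 0.04193×2.41×445.3 = -24.90 mGal
Δg_SB(B) = 982034.47 − 982520.52 + 0.3086×1861.5 − 0.04193×2.41×1861.5 = -99.70 mGal
Difference = -99.70 − (-24.90) = -74.80 mGal

-74.8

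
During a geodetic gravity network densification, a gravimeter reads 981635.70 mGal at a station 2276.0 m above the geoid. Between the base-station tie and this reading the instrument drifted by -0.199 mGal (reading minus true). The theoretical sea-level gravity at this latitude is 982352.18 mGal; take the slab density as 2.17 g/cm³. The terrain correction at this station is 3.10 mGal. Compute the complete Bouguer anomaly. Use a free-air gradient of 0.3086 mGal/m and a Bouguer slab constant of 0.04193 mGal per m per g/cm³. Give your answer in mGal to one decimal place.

Drift-corrected reading = 981635.70 − (-0.199) = 981635.899 mGal
Free-air correction = 0.3086 × 2276.0 = 702.37 mGal
Free-air anomaly = 981635.899 − 982352.18 + (702.37) = -13.911 mGal
Bouguer slab correction = 0.04193 × 2.17 × 2276.0 = 207.09 mGal
Simple Bouguer anomaly = -13.911 − (207.09) = -221.001 mGal
Complete Bouguer anomaly = -221.001 + 3.10 = -217.901 mGal

-217.9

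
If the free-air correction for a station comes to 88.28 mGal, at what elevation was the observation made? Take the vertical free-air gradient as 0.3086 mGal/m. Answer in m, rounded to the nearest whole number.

h = 88.28 / 0.3086 = 286.07 m

286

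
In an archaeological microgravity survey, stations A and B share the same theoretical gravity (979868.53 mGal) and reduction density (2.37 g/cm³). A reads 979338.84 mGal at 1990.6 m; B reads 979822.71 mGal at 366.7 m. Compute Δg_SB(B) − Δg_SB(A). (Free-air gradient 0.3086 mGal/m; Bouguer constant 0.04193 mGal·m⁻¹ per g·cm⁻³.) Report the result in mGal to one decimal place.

Δg_SB(A) = 979338.84 − 979868.53 + 0.3086×1990.6 − 0.04193×2.37×1990.6 = -113.20 mGal
Δg_SB(B) = 979822.71 − 979868.53 + 0.3086×366.7 − 0.04193×2.37×366.7 = 30.90 mGal
Difference = 30.90 − (-113.20) = 144.10 mGal

144.1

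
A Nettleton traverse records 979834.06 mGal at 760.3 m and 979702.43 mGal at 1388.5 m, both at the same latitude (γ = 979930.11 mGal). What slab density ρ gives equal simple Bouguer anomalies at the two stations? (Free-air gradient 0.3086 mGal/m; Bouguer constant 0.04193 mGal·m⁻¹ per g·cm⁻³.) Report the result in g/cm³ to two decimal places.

2.36

Δg_obs = 979702.43 − 979834.06 = -131.63 mGal over Δh = 1388.5 − 760.3 = 628.2 m
Equal Bouguer anomalies ⇒ Δg_obs + (0.3086 − 0.04193ρ)·Δh = 0
0.3086 − 0.04193ρ = −Δg_obs/Δh = 0.20954
ρ = (0.3086 − 0.20954) / 0.04193 = 2.36 g/cm³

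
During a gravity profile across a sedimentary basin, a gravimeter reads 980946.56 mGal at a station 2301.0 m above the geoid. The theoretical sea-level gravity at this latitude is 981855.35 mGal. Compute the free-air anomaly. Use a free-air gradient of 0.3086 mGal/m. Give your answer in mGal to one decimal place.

Free-air correction = 0.3086 × 2301.0 = 710.09 mGal
Free-air anomaly = 980946.56 − 981855.35 + (710.09) = -198.70 mGal

-198.7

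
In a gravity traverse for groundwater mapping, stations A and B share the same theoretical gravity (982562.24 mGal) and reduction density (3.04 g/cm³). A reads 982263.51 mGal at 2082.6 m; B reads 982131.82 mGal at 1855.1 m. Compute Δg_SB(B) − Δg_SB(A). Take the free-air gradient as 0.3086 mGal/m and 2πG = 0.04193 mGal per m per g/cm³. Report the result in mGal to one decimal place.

-172.9

Δg_SB(A) = 982263.51 − 982562.24 + 0.3086×2082.6 − 0.04193×3.04×2082.6 = 78.50 mGal
Δg_SB(B) = 982131.82 − 982562.24 + 0.3086×1855.1 − 0.04193×3.04×1855.1 = -94.40 mGal
Difference = -94.40 − (78.50) = -172.90 mGal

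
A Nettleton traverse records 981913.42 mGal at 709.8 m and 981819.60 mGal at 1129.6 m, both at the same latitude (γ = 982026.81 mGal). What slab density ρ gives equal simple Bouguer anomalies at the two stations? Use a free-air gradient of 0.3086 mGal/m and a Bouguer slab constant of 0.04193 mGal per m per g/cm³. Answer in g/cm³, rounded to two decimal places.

2.03

Δg_obs = 981819.60 − 981913.42 = -93.82 mGal over Δh = 1129.6 − 709.8 = 419.8 m
Equal Bouguer anomalies ⇒ Δg_obs + (0.3086 − 0.04193ρ)·Δh = 0
0.3086 − 0.04193ρ = −Δg_obs/Δh = 0.22349
ρ = (0.3086 − 0.22349) / 0.04193 = 2.03 g/cm³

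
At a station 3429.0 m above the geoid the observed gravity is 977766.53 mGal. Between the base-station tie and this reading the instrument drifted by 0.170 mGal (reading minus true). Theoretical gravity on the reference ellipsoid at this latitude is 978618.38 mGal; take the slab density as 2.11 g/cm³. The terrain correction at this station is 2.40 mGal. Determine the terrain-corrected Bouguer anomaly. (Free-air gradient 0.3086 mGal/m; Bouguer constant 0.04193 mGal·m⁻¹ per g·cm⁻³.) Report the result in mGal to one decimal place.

Drift-corrected reading = 977766.53 − (0.170) = 977766.360 mGal
Free-air correction = 0.3086 × 3429.0 = 1058.19 mGal
Free-air anomaly = 977766.360 − 978618.38 + (1058.19) = 206.170 mGal
Bouguer slab correction = 0.04193 × 2.11 × 3429.0 = 303.37 mGal
Simple Bouguer anomaly = 206.170 − (303.37) = -97.200 mGal
Complete Bouguer anomaly = -97.200 + 2.40 = -94.800 mGal

-94.8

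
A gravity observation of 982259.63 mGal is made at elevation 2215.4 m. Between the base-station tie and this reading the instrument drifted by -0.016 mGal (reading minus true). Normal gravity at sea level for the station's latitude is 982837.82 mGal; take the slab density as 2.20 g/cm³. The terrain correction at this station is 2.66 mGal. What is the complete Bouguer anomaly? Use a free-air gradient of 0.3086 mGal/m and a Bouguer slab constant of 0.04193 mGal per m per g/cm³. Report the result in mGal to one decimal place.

-96.2

Drift-corrected reading = 982259.63 − (-0.016) = 982259.646 mGal
Free-air correction = 0.3086 × 2215.4 = 683.67 mGal
Free-air anomaly = 982259.646 − 982837.82 + (683.67) = 105.496 mGal
Bouguer slab correction = 0.04193 × 2.20 × 2215.4 = 204.36 mGal
Simple Bouguer anomaly = 105.496 − (204.36) = -98.864 mGal
Complete Bouguer anomaly = -98.864 + 2.66 = -96.204 mGal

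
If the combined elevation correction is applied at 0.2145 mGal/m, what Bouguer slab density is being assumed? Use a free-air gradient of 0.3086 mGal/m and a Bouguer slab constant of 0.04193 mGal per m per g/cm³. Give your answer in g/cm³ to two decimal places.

2.24

0.2145 = 0.3086 − 0.04193 × ρ
ρ = (0.3086 − 0.2145) / 0.04193 = 2.24 g/cm³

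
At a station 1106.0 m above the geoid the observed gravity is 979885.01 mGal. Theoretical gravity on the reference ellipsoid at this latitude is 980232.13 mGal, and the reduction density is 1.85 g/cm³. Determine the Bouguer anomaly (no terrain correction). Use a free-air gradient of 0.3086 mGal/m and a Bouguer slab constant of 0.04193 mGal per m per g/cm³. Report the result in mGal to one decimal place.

-91.6

Free-air correction = 0.3086 × 1106.0 = 341.31 mGal
Free-air anomaly = 979885.01 − 980232.13 + (341.31) = -5.81 mGal
Bouguer slab correction = 0.04193 × 1.85 × 1106.0 = 85.79 mGal
Simple Bouguer anomaly = -5.81 − (85.79) = -91.60 mGal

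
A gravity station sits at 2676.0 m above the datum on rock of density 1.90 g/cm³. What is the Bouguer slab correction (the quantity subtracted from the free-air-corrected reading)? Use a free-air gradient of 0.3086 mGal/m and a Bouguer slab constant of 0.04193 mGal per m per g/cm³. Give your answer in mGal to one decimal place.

213.2

Bouguer slab correction = 0.04193 × 1.90 × 2676.0 = 213.2 mGal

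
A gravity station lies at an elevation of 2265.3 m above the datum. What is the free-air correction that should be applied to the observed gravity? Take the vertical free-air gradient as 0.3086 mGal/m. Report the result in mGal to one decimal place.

699.1

Free-air correction = 0.3086 × 2265.3 = 699.1 mGal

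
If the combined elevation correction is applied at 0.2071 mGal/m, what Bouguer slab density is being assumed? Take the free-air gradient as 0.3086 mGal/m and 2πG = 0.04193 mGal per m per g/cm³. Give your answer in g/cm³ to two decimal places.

0.2071 = 0.3086 − 0.04193 × ρ
ρ = (0.3086 − 0.2071) / 0.04193 = 2.42 g/cm³

2.42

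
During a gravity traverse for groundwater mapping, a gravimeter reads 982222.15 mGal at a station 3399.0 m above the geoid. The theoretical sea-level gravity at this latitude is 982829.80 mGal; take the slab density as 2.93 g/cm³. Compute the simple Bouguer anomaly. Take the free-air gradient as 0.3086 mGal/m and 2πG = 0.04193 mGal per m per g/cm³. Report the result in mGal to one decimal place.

23.7

Free-air correction = 0.3086 × 3399.0 = 1048.93 mGal
Free-air anomaly = 982222.15 − 982829.80 + (1048.93) = 441.28 mGal
Bouguer slab correction = 0.04193 × 2.93 × 3399.0 = 417.58 mGal
Simple Bouguer anomaly = 441.28 − (417.58) = 23.70 mGal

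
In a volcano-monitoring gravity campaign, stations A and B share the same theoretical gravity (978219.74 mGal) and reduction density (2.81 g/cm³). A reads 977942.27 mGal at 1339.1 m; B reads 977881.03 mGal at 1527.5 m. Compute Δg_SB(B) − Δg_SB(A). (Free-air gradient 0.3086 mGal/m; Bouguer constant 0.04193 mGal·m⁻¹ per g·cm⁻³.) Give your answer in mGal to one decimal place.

Δg_SB(A) = 977942.27 − 978219.74 + 0.3086×1339.1 − 0.04193×2.81×1339.1 = -22.00 mGal
Δg_SB(B) = 977881.03 − 978219.74 + 0.3086×1527.5 − 0.04193×2.81×1527.5 = -47.30 mGal
Difference = -47.30 − (-22.00) = -25.30 mGal

-25.3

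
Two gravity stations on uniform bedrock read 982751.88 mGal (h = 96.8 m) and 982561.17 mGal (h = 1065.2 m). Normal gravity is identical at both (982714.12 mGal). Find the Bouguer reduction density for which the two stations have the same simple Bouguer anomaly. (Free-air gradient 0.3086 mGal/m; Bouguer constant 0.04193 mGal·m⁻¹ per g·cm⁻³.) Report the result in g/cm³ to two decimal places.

2.66

Δg_obs = 982561.17 − 982751.88 = -190.71 mGal over Δh = 1065.2 − 96.8 = 968.4 m
Equal Bouguer anomalies ⇒ Δg_obs + (0.3086 − 0.04193ρ)·Δh = 0
0.3086 − 0.04193ρ = −Δg_obs/Δh = 0.19693
ρ = (0.3086 − 0.19693) / 0.04193 = 2.66 g/cm³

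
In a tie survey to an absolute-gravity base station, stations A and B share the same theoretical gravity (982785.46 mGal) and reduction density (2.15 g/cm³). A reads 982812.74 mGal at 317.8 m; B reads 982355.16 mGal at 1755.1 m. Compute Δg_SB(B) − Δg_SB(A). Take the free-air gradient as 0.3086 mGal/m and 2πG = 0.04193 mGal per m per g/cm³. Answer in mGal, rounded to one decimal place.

-143.6

Δg_SB(A) = 982812.74 − 982785.46 + 0.3086×317.8 − 0.04193×2.15×317.8 = 96.70 mGal
Δg_SB(B) = 982355.16 − 982785.46 + 0.3086×1755.1 − 0.04193×2.15×1755.1 = -46.90 mGal
Difference = -46.90 − (96.70) = -143.60 mGal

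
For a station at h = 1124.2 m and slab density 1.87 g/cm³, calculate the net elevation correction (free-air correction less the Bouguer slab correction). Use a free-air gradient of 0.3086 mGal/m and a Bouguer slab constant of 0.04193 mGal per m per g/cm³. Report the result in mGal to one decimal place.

258.8

Combined gradient = 0.3086 − 0.04193 × 1.87 = 0.2301909 mGal/m
Combined elevation correction = 0.2301909 × 1124.2 = 258.8 mGal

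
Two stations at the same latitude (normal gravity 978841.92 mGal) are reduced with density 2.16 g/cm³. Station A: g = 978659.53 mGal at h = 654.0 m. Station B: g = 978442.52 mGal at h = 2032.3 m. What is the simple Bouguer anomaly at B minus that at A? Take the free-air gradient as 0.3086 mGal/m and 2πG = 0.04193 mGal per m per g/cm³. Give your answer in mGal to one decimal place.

83.5

Δg_SB(A) = 978659.53 − 978841.92 + 0.3086×654.0 − 0.04193×2.16×654.0 = -39.80 mGal
Δg_SB(B) = 978442.52 − 978841.92 + 0.3086×2032.3 − 0.04193×2.16×2032.3 = 43.70 mGal
Difference = 43.70 − (-39.80) = 83.50 mGal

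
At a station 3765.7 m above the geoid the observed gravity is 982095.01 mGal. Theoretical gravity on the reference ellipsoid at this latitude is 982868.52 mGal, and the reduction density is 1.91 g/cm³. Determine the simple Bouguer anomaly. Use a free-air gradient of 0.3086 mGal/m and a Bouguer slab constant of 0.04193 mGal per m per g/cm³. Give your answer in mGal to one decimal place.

87.0

Free-air correction = 0.3086 × 3765.7 = 1162.10 mGal
Free-air anomaly = 982095.01 − 982868.52 + (1162.10) = 388.59 mGal
Bouguer slab correction = 0.04193 × 1.91 × 3765.7 = 301.58 mGal
Simple Bouguer anomaly = 388.59 − (301.58) = 87.01 mGal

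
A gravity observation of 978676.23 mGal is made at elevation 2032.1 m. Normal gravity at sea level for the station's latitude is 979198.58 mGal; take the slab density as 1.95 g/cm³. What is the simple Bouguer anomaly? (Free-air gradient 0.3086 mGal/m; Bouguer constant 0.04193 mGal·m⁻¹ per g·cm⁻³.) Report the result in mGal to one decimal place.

-61.4

Free-air correction = 0.3086 × 2032.1 = 627.11 mGal
Free-air anomaly = 978676.23 − 979198.58 + (627.11) = 104.76 mGal
Bouguer slab correction = 0.04193 × 1.95 × 2032.1 = 166.15 mGal
Simple Bouguer anomaly = 104.76 − (166.15) = -61.39 mGal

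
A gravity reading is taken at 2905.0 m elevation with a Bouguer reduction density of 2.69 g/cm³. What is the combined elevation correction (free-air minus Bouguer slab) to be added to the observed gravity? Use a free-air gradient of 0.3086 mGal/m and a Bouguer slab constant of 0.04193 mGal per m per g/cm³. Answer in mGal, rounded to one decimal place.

568.8

Combined gradient = 0.3086 − 0.04193 × 2.69 = 0.1958083 mGal/m
Combined elevation correction = 0.1958083 × 2905.0 = 568.8 mGal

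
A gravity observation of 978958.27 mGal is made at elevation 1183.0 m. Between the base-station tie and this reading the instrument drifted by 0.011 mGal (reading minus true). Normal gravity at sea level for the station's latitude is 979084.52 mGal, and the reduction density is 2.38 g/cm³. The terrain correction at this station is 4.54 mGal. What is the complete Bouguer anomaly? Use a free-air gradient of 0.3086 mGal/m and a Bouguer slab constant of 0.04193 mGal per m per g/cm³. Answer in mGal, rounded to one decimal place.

125.3

Drift-corrected reading = 978958.27 − (0.011) = 978958.259 mGal
Free-air correction = 0.3086 × 1183.0 = 365.07 mGal
Free-air anomaly = 978958.259 − 979084.52 + (365.07) = 238.809 mGal
Bouguer slab correction = 0.04193 × 2.38 × 1183.0 = 118.06 mGal
Simple Bouguer anomaly = 238.809 − (118.06) = 120.749 mGal
Complete Bouguer anomaly = 120.749 + 4.54 = 125.289 mGal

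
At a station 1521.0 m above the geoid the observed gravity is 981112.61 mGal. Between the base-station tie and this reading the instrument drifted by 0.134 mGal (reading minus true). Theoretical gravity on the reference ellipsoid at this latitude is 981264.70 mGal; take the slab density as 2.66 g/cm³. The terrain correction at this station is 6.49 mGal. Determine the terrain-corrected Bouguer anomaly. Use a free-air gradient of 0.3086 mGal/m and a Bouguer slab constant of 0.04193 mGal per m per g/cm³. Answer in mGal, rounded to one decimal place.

Drift-corrected reading = 981112.61 − (0.134) = 981112.476 mGal
Free-air correction = 0.3086 × 1521.0 = 469.38 mGal
Free-air anomaly = 981112.476 − 981264.70 + (469.38) = 317.156 mGal
Bouguer slab correction = 0.04193 × 2.66 × 1521.0 = 169.64 mGal
Simple Bouguer anomaly = 317.156 − (169.64) = 147.516 mGal
Complete Bouguer anomaly = 147.516 + 6.49 = 154.006 mGal

154.0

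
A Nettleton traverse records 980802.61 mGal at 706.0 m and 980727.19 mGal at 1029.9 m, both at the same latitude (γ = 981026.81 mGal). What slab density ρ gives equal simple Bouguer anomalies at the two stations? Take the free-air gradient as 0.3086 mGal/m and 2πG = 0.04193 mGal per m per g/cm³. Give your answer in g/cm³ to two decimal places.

Δg_obs = 980727.19 − 980802.61 = -75.42 mGal over Δh = 1029.9 − 706.0 = 323.9 m
Equal Bouguer anomalies ⇒ Δg_obs + (0.3086 − 0.04193ρ)·Δh = 0
0.3086 − 0.04193ρ = −Δg_obs/Δh = 0.23285
ρ = (0.3086 − 0.23285) / 0.04193 = 1.81 g/cm³

1.81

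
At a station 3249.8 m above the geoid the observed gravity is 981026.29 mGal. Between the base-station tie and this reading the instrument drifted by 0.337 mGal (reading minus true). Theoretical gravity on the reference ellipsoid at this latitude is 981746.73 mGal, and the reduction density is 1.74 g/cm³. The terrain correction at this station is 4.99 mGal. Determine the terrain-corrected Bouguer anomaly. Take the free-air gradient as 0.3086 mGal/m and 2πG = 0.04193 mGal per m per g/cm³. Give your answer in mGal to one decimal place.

Drift-corrected reading = 981026.29 − (0.337) = 981025.953 mGal
Free-air correction = 0.3086 × 3249.8 = 1002.89 mGal
Free-air anomaly = 981025.953 − 981746.73 + (1002.89) = 282.113 mGal
Bouguer slab correction = 0.04193 × 1.74 × 3249.8 = 237.10 mGal
Simple Bouguer anomaly = 282.113 − (237.10) = 45.013 mGal
Complete Bouguer anomaly = 45.013 + 4.99 = 50.003 mGal

50.0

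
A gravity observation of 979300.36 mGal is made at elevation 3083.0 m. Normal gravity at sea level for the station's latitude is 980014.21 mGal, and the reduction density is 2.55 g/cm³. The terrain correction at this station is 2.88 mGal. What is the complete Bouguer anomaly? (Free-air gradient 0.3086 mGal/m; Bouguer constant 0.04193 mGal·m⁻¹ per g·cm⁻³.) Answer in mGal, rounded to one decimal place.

Free-air correction = 0.3086 × 3083.0 = 951.41 mGal
Free-air anomaly = 979300.36 − 980014.21 + (951.41) = 237.56 mGal
Bouguer slab correction = 0.04193 × 2.55 × 3083.0 = 329.64 mGal
Simple Bouguer anomaly = 237.56 − (329.64) = -92.08 mGal
Complete Bouguer anomaly = -92.08 + 2.88 = -89.20 mGal

-89.2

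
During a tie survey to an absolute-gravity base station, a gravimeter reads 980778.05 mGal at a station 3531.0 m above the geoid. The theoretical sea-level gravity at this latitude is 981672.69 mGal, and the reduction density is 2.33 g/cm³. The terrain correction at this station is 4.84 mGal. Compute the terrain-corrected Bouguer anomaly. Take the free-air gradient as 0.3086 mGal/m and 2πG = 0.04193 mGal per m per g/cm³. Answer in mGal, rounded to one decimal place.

-145.1

Free-air correction = 0.3086 × 3531.0 = 1089.67 mGal
Free-air anomaly = 980778.05 − 981672.69 + (1089.67) = 195.03 mGal
Bouguer slab correction = 0.04193 × 2.33 × 3531.0 = 344.97 mGal
Simple Bouguer anomaly = 195.03 − (344.97) = -149.94 mGal
Complete Bouguer anomaly = -149.94 + 4.84 = -145.10 mGal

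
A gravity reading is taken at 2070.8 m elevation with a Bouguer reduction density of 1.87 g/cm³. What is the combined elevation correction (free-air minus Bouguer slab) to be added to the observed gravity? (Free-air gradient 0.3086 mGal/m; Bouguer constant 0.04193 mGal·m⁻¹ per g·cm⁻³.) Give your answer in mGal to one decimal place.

Combined gradient = 0.3086 − 0.04193 × 1.87 = 0.2301909 mGal/m
Combined elevation correction = 0.2301909 × 2070.8 = 476.7 mGal

476.7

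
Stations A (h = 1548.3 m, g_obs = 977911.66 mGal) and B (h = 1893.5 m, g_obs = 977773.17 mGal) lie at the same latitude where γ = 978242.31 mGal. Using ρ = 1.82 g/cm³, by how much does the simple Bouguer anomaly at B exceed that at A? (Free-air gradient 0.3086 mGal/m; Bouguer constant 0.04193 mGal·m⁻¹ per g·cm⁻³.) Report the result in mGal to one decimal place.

Δg_SB(A) = 977911.66 − 978242.31 + 0.3086×1548.3 − 0.04193×1.82×1548.3 = 29.00 mGal
Δg_SB(B) = 977773.17 − 978242.31 + 0.3086×1893.5 − 0.04193×1.82×1893.5 = -29.30 mGal
Difference = -29.30 − (29.00) = -58.30 mGal

-58.3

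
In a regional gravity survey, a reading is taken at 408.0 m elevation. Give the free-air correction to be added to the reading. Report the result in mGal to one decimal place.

Free-air correction = 0.3086 × 408.0 = 125.9 mGal

125.9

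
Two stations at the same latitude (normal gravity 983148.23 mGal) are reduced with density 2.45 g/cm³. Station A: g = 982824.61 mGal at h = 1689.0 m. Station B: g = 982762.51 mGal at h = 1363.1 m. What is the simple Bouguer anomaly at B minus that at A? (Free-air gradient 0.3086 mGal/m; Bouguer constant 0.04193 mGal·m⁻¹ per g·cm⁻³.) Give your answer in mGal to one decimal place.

Δg_SB(A) = 982824.61 − 983148.23 + 0.3086×1689.0 − 0.04193×2.45×1689.0 = 24.10 mGal
Δg_SB(B) = 982762.51 − 983148.23 + 0.3086×1363.1 − 0.04193×2.45×1363.1 = -105.10 mGal
Difference = -105.10 − (24.10) = -129.20 mGal

-129.2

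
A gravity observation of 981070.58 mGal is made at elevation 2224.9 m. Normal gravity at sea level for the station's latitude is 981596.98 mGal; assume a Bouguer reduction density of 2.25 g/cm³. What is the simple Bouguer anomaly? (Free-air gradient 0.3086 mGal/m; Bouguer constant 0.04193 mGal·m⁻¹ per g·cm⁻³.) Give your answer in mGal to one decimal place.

-49.7

Free-air correction = 0.3086 × 2224.9 = 686.60 mGal
Free-air anomaly = 981070.58 − 981596.98 + (686.60) = 160.20 mGal
Bouguer slab correction = 0.04193 × 2.25 × 2224.9 = 209.90 mGal
Simple Bouguer anomaly = 160.20 − (209.90) = -49.70 mGal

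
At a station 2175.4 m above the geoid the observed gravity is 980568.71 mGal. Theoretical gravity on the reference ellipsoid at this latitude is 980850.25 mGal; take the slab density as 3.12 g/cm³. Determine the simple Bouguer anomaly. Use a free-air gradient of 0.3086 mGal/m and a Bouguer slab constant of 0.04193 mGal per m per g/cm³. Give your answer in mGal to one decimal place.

Free-air correction = 0.3086 × 2175.4 = 671.33 mGal
Free-air anomaly = 980568.71 − 980850.25 + (671.33) = 389.79 mGal
Bouguer slab correction = 0.04193 × 3.12 × 2175.4 = 284.59 mGal
Simple Bouguer anomaly = 389.79 − (284.59) = 105.20 mGal

105.2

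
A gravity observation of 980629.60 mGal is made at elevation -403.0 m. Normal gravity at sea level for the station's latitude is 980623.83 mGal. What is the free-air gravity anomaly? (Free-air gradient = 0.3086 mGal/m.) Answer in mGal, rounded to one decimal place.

Free-air correction = 0.3086 × -403.0 = -124.37 mGal
Free-air anomaly = 980629.60 − 980623.83 + (-124.37) = -118.60 mGal

-118.6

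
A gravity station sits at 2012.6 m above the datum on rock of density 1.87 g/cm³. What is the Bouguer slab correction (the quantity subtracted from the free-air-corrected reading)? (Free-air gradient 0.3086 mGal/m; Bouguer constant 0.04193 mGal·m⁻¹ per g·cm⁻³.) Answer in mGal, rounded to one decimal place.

157.8

Bouguer slab correction = 0.04193 × 1.87 × 2012.6 = 157.8 mGal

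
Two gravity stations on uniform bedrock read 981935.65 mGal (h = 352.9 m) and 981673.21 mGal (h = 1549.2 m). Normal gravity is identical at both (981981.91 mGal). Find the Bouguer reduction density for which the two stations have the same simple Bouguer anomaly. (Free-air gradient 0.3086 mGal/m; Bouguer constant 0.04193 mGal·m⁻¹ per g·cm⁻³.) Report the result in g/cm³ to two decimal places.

2.13

Δg_obs = 981673.21 − 981935.65 = -262.44 mGal over Δh = 1549.2 − 352.9 = 1196.3 m
Equal Bouguer anomalies ⇒ Δg_obs + (0.3086 − 0.04193ρ)·Δh = 0
0.3086 − 0.04193ρ = −Δg_obs/Δh = 0.21938
ρ = (0.3086 − 0.21938) / 0.04193 = 2.13 g/cm³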